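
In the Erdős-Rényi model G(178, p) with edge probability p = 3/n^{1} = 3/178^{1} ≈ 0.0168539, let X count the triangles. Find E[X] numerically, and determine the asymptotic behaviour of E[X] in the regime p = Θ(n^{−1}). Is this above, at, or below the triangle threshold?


Number of potential triangles: C(178, 3) = 924176.
Each occurs with probability p³ ≈ (0.0168539)³ ≈ 4.78744455e-06.
By linearity: E[X] = C(178, 3)·p³ ≈ 924176 · 4.78744455e-06 ≈ 4.424441.
Here α = 1, so p = 3/n is exactly at the triangle threshold p ~ 1/n. Asymptotically E[X] → c³/6 = 3³/6 = 9/2 ≈ 4.500000, a bounded constant. In this regime the triangle count is asymptotically Poisson(c³/6).

E[X] ≈ 4.424441; in regime p = Θ(1/n^{1}) E[X] stays bounded (at the triangle threshold p ~ 1/n).


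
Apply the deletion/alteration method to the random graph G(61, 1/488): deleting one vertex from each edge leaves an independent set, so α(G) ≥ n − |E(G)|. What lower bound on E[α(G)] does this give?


E[|E(G)|] = C(61, 2)·p = 1830 · (1/488) = 15/4.
E[α(G)] ≥ n − E[|E(G)|] = 61 − 15/4 = 229/4.
Numerically: ≈ 57.250.
(This is only a lower bound; the true E[α(G)] may be larger.)

E[α(G)] ≥ 229/4 ≈ 57.250.


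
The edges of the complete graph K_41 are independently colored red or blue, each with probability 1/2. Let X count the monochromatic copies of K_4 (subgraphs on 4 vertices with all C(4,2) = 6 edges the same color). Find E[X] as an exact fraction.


Let X = Σ_S X_S over the C(41, 4) = 101270 subsets S of size 4, where X_S = 1 if the K_4 on S is monochromatic.
For a fixed S, the K_4 on S has C(4, 2) = 6 edges. P[all 6 edges red] = (1/2)^6, and likewise for blue, so P[monochromatic] = 2·(1/2)^6 = 2^{1 − 6} = 1/32.
Summing: E[X] = C(41, 4) · 2^{1 − 6} = 101270 · 1/32 = 50635/16.
Numerically: E[X] ≈ 3164.6875.

E[X] = C(41,4)·2^(1−C(4,2)) = 50635/16 ≈ 3164.6875.


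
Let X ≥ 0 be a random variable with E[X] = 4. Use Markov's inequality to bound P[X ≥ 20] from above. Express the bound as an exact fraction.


μ = E[X] = 4, a = 20.
Markov: P[X ≥ 20] ≤ μ/a = (4)/20 = 1/5.
Numerically: ≈ 0.2000.
(Since a = 20 > μ = 4.0000, the bound 1/5 is < 1 and informative.)

P[X ≥ 20] ≤ 1/5 ≈ 0.2000.


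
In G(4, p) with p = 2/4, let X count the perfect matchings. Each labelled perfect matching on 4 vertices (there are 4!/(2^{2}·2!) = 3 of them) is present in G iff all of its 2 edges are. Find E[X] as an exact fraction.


K_4 has 4!/(2^{2}·2!) = 3 labelled perfect matchings.
For each such perfect matching H, let X_H = 1 if all 2 edges of H are present in G. Then P[X_H = 1] = p^{2} = (1/2)^{2} = 1/4.
By linearity: E[X] = Σ_H E[X_H] = 3 · p^{2} = 3 · 1/4 = 3/4.
Numerically: E[X] ≈ 0.75.

E[X] = 3 · (1/2)^{2} = 3/4 ≈ 0.75.


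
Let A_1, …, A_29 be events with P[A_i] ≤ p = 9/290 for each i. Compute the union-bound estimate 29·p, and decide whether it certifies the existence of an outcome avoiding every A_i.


Union bound: P[∪_{i=1}^{29} A_i] ≤ Σ_i P[A_i] ≤ 29·p = 29·(9/290) = 9/10.
Numerically: 9/10 ≈ 0.9000000.
Is 9/10 < 1? YES.
Since P[∪ A_i] ≤ 9/10 < 1, the complement has P[∩ A_i^c] ≥ 1 − 9/10 = 1/10 > 0, so some outcome avoids every A_i.

29·p = 9/10 ≈ 0.9000000; existence CERTIFIED by the union bound.


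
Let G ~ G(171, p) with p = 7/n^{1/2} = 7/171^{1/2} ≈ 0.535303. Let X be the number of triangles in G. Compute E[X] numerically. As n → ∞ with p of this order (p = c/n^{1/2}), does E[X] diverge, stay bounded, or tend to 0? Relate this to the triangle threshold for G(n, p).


Number of potential triangles: C(171, 3) = 818805.
Each occurs with probability p³ ≈ (0.535303)³ ≈ 1.53391027e-01.
By linearity: E[X] = C(171, 3)·p³ ≈ 818805 · 1.53391027e-01 ≈ 125597.339650.
Since α = 1/2 < 1, p = c/n^{1/2} ≫ 1/n is above the triangle threshold p ~ 1/n. Asymptotically E[X] ~ (c³/6)·n^{3(1−α)} = (7³/6)·n^{1.5} → ∞; triangles are abundant w.h.p.

E[X] ≈ 125597.339650; in regime p = Θ(1/n^{1/2}) E[X] diverges (above the triangle threshold p ~ 1/n).


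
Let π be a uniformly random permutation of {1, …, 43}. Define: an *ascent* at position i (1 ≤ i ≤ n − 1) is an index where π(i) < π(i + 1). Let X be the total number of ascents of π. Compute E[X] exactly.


Write X = Σ X_I over i = 1, …, 42, with X_I the indicator of one ascent.
There are 42 indicators.
For each fixed i, the pair (π(i), π(i+1)) is a uniformly random ordered pair of distinct values from {1, …, 43}; by symmetry P[π(i) < π(i+1)] = 1/2.
By linearity: E[X] = 42 · (1/2) = (43 − 1) · (1/2) = 21 ≈ 21.000.

E[X] = 21 = 21.000.


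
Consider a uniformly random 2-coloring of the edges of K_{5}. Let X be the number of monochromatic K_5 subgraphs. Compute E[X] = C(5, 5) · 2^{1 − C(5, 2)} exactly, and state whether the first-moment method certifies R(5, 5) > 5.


E[X] = C(5, 5) · 2^{1 − 10} = 1 · 2^{−9} = 1/512.
As a reduced fraction: E[X] = 1/512 ≈ 0.00195.
Is E[X] < 1? YES.
Since E[X] < 1, there exists a 2-coloring of K_{5} with no monochromatic K_5; hence R(5, 5) > 5.

E[X] = 1/512 ≈ 0.00195; E[X] < 1, so R(5, 5) > 5.


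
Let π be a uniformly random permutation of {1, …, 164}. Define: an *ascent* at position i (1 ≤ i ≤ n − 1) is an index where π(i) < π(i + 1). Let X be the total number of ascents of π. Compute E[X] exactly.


Write X = Σ X_I over i = 1, …, 163, with X_I the indicator of one ascent.
There are 163 indicators.
For each fixed i, the pair (π(i), π(i+1)) is a uniformly random ordered pair of distinct values from {1, …, 164}; by symmetry P[π(i) < π(i+1)] = 1/2.
By linearity: E[X] = 163 · (1/2) = (164 − 1) · (1/2) = 163/2 ≈ 81.5000.

E[X] = 163/2 = 81.5000.


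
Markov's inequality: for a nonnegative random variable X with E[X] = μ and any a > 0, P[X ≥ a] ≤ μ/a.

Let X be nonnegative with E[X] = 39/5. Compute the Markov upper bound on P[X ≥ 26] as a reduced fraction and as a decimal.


μ = E[X] = 39/5, a = 26.
Markov: P[X ≥ 26] ≤ μ/a = (39/5)/26 = 3/10.
Numerically: ≈ 0.30000.
(Since a = 26 > μ = 7.80000, the bound 3/10 is < 1 and informative.)

P[X ≥ 26] ≤ 3/10 ≈ 0.30000.


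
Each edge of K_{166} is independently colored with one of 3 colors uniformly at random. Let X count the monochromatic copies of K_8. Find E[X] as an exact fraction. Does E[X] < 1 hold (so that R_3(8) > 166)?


E[X] = C(166, 8) · 3^{1 − 28} = 12049276177620 · 3^{−27} = 12049276177620/7625597484987.
As a reduced fraction: E[X] = 148756496020/94143178827 ≈ 1.580.
Is E[X] < 1? NO.
Since E[X] ≥ 1, the first-moment bound is inconclusive at n = 166; it does NOT by itself certify R_3(8) > 166.

E[X] = 148756496020/94143178827 ≈ 1.580; E[X] ≥ 1; first-moment method inconclusive here.


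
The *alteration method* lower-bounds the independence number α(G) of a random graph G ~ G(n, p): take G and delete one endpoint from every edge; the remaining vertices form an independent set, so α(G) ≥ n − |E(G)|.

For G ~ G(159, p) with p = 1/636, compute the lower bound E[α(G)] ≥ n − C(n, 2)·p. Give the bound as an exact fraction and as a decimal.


E[|E(G)|] = C(159, 2)·p = 12561 · (1/636) = 79/4.
E[α(G)] ≥ n − E[|E(G)|] = 159 − 79/4 = 557/4.
Numerically: ≈ 139.250.
(This is only a lower bound; the true E[α(G)] may be larger.)

E[α(G)] ≥ 557/4 ≈ 139.250.


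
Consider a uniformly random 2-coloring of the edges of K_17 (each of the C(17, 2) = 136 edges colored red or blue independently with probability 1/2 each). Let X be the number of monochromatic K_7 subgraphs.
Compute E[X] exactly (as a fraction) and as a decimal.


Let X = Σ_S X_S over the C(17, 7) = 19448 subsets S of size 7, where X_S = 1 if the K_7 on S is monochromatic.
For a fixed S, the K_7 on S has C(7, 2) = 21 edges. P[all 21 edges red] = (1/2)^21, and likewise for blue, so P[monochromatic] = 2·(1/2)^21 = 2^{1 − 21} = 1/1048576.
By linearity: E[X] = C(17, 7) · 2^{1 − 21} = 19448 · 1/1048576 = 2431/131072.
Numerically: E[X] ≈ 0.018547.

E[X] = C(17,7)·2^(1−C(7,2)) = 2431/131072 ≈ 0.018547.


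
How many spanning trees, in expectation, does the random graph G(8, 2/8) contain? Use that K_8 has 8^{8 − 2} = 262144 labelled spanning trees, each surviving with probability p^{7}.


K_8 has 8^{8 − 2} = 262144 labelled spanning trees.
For each such spanning tree H, let X_H = 1 if all 7 edges of H are present in G. Then P[X_H = 1] = p^{7} = (1/4)^{7} = 1/16384.
Summing the indicators: E[X] = Σ_H E[X_H] = 262144 · p^{7} = 262144 · 1/16384 = 16.
Numerically: E[X] ≈ 16.

E[X] = 262144 · (1/4)^{7} = 16 ≈ 16.


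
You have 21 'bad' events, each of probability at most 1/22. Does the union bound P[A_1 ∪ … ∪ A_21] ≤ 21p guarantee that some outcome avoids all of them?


Union bound: P[∪_{i=1}^{21} A_i] ≤ Σ_i P[A_i] ≤ 21·p = 21·(1/22) = 21/22.
Numerically: 21/22 ≈ 0.95455.
Is 21/22 < 1? YES.
Since P[∪ A_i] ≤ 21/22 < 1, the complement has P[∩ A_i^c] ≥ 1 − 21/22 = 1/22 > 0, so some outcome avoids every A_i.

21·p = 21/22 ≈ 0.95455; existence CERTIFIED by the union bound.


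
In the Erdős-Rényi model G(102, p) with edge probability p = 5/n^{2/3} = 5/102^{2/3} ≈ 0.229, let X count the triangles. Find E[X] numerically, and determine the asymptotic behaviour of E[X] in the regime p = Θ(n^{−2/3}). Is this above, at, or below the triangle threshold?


Number of potential triangles: C(102, 3) = 171700.
Each occurs with probability p³ ≈ (0.229)³ ≈ 1.20146e-02.
By linearity: E[X] = C(102, 3)·p³ ≈ 171700 · 1.20146e-02 ≈ 2062.908.
Since α = 2/3 < 1, p = c/n^{2/3} ≫ 1/n is above the triangle threshold p ~ 1/n. Asymptotically E[X] ~ (c³/6)·n^{3(1−α)} = (5³/6)·n^{1} → ∞; triangles are abundant w.h.p.

E[X] ≈ 2062.908; in regime p = Θ(1/n^{2/3}) E[X] diverges (above the triangle threshold p ~ 1/n).


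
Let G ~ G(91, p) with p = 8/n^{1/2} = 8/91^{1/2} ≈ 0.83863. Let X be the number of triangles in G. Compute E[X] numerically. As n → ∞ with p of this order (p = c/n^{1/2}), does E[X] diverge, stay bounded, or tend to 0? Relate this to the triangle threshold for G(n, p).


Number of potential triangles: C(91, 3) = 121485.
Each occurs with probability p³ ≈ (0.83863)³ ≈ 5.8980422e-01.
By linearity: E[X] = C(91, 3)·p³ ≈ 121485 · 5.8980422e-01 ≈ 71652.36516.
Since α = 1/2 < 1, p = c/n^{1/2} ≫ 1/n is above the triangle threshold p ~ 1/n. Asymptotically E[X] ~ (c³/6)·n^{3(1−α)} = (8³/6)·n^{1.5} → ∞; triangles are abundant w.h.p.

E[X] ≈ 71652.36516; in regime p = Θ(1/n^{1/2}) E[X] diverges (above the triangle threshold p ~ 1/n).


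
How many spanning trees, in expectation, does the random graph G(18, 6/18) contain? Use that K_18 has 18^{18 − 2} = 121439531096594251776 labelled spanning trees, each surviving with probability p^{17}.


K_18 has 18^{18 − 2} = 121439531096594251776 labelled spanning trees.
For each such spanning tree H, let X_H = 1 if all 17 edges of H are present in G. Then P[X_H = 1] = p^{17} = (1/3)^{17} = 1/129140163.
By linearity of expectation: E[X] = Σ_H E[X_H] = 121439531096594251776 · p^{17} = 121439531096594251776 · 1/129140163 = 940369969152.
Numerically: E[X] ≈ 9.4e+11.

E[X] = 121439531096594251776 · (1/3)^{17} = 940369969152 ≈ 9.4e+11.


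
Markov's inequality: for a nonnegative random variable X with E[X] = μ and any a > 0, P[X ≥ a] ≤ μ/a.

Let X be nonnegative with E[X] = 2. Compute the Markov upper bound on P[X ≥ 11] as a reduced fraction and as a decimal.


μ = E[X] = 2, a = 11.
Markov: P[X ≥ 11] ≤ μ/a = (2)/11 = 2/11.
Numerically: ≈ 0.182.
(Since a = 11 > μ = 2.000, the bound 2/11 is < 1 and informative.)

P[X ≥ 11] ≤ 2/11 ≈ 0.182.


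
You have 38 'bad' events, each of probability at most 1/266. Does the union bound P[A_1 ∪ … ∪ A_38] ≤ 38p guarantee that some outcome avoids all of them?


Union bound: P[∪_{i=1}^{38} A_i] ≤ Σ_i P[A_i] ≤ 38·p = 38·(1/266) = 1/7.
Numerically: 1/7 ≈ 0.143.
Is 1/7 < 1? YES.
Since P[∪ A_i] ≤ 1/7 < 1, the complement has P[∩ A_i^c] ≥ 1 − 1/7 = 6/7 > 0, so some outcome avoids every A_i.

38·p = 1/7 ≈ 0.143; existence CERTIFIED by the union bound.


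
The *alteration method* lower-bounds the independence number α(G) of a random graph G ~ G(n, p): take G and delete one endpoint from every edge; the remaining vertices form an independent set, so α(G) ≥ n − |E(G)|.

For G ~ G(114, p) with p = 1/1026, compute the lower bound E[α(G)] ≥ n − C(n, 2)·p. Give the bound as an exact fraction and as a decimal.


E[|E(G)|] = C(114, 2)·p = 6441 · (1/1026) = 113/18.
E[α(G)] ≥ n − E[|E(G)|] = 114 − 113/18 = 1939/18.
Numerically: ≈ 107.7222.
(This is only a lower bound; the true E[α(G)] may be larger.)

E[α(G)] ≥ 1939/18 ≈ 107.7222.


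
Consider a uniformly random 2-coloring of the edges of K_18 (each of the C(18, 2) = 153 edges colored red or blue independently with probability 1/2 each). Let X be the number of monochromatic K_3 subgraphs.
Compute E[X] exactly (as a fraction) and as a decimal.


Let X = Σ_S X_S over the C(18, 3) = 816 subsets S of size 3, where X_S = 1 if the K_3 on S is monochromatic.
For a fixed S, the K_3 on S has C(3, 2) = 3 edges. P[all 3 edges red] = (1/2)^3, and likewise for blue, so P[monochromatic] = 2·(1/2)^3 = 2^{1 − 3} = 1/4.
By linearity: E[X] = C(18, 3) · 2^{1 − 3} = 816 · 1/4 = 204.
Numerically: E[X] ≈ 204.000.

E[X] = C(18,3)·2^(1−C(3,2)) = 204 ≈ 204.000.


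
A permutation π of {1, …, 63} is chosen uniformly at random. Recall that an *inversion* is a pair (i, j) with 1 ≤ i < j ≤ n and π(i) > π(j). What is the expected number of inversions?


Write X = Σ X_I over the C(63, 2) = 1953 pairs i < j, with X_I the indicator of one inversion.
There are 1953 indicators.
For each fixed pair i < j, the values π(i) and π(j) are two distinct elements of {1, …, 63} in uniformly random order; by symmetry P[π(i) > π(j)] = 1/2.
By linearity: E[X] = 1953 · (1/2) = C(63, 2) · (1/2) = 1953/2 = 1953/2 ≈ 976.500000.

E[X] = 1953/2 = 976.500000.


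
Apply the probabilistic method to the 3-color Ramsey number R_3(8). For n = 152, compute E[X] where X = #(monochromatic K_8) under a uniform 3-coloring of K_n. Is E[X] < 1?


E[X] = C(152, 8) · 3^{1 − 28} = 5859727868575 · 3^{−27} = 5859727868575/7625597484987.
As a reduced fraction: E[X] = 5859727868575/7625597484987 ≈ 0.7684287.
Is E[X] < 1? YES.
Since E[X] < 1, there exists a 3-coloring of K_{152} with no monochromatic K_8; hence R_3(8) > 152.

E[X] = 5859727868575/7625597484987 ≈ 0.7684287; E[X] < 1, so R_3(8) > 152.


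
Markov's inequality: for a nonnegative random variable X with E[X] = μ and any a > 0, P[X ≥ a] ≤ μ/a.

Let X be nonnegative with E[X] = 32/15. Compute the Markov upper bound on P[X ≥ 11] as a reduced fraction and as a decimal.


μ = E[X] = 32/15, a = 11.
Markov: P[X ≥ 11] ≤ μ/a = (32/15)/11 = 32/165.
Numerically: ≈ 0.194.
(Since a = 11 > μ = 2.133, the bound 32/165 is < 1 and informative.)

P[X ≥ 11] ≤ 32/165 ≈ 0.194.


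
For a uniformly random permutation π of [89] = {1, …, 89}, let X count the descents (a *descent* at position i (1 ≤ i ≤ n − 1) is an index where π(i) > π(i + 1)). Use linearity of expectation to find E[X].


Write X = Σ X_I over i = 1, …, 88, with X_I the indicator of one descent.
There are 88 indicators.
For each fixed i, the pair (π(i), π(i+1)) is a uniformly random ordered pair of distinct values from {1, …, 89}; by symmetry P[π(i) > π(i+1)] = 1/2.
By linearity: E[X] = 88 · (1/2) = (89 − 1) · (1/2) = 44 ≈ 44.00000.

E[X] = 44 = 44.00000.


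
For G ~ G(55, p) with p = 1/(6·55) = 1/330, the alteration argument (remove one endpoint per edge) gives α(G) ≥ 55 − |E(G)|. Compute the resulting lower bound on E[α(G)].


E[|E(G)|] = C(55, 2)·p = 1485 · (1/330) = 9/2.
E[α(G)] ≥ n − E[|E(G)|] = 55 − 9/2 = 101/2.
Numerically: ≈ 50.500000.
(This is only a lower bound; the true E[α(G)] may be larger.)

E[α(G)] ≥ 101/2 ≈ 50.500000.


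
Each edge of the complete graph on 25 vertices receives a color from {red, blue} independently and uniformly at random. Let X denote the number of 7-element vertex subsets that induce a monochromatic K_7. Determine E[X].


Let X = Σ_S X_S over the C(25, 7) = 480700 subsets S of size 7, where X_S = 1 if the K_7 on S is monochromatic.
For a fixed S, the K_7 on S has C(7, 2) = 21 edges. P[all 21 edges red] = (1/2)^21, and likewise for blue, so P[monochromatic] = 2·(1/2)^21 = 2^{1 − 21} = 1/1048576.
By linearity: E[X] = C(25, 7) · 2^{1 − 21} = 480700 · 1/1048576 = 120175/262144.
Numerically: E[X] ≈ 0.458.

E[X] = C(25,7)·2^(1−C(7,2)) = 120175/262144 ≈ 0.458.


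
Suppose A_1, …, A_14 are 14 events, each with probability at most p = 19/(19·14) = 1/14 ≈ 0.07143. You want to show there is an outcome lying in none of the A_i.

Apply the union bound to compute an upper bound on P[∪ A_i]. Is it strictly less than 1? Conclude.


Union bound: P[∪_{i=1}^{14} A_i] ≤ Σ_i P[A_i] ≤ 14·p = 14·(1/14) = 1.
Numerically: 1 ≈ 1.00000.
Is 1 < 1? NO.
Since the bound 1 is ≥ 1, the union bound is uninformative here; it does NOT by itself certify existence.

14·p = 1 ≈ 1.00000; existence NOT certified by the union bound.


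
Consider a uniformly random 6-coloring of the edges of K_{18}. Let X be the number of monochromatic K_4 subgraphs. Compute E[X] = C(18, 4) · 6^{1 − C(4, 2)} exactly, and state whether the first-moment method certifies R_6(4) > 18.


E[X] = C(18, 4) · 6^{1 − 6} = 3060 · 6^{−5} = 3060/7776.
As a reduced fraction: E[X] = 85/216 ≈ 0.3935185.
Is E[X] < 1? YES.
Since E[X] < 1, there exists a 6-coloring of K_{18} with no monochromatic K_4; hence R_6(4) > 18.

E[X] = 85/216 ≈ 0.3935185; E[X] < 1, so R_6(4) > 18.


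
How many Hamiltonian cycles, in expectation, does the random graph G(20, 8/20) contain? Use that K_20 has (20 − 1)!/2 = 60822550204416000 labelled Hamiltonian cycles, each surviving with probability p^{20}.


K_20 has (20 − 1)!/2 = 60822550204416000 labelled Hamiltonian cycles.
For each such Hamiltonian cycle H, let X_H = 1 if all 20 edges of H are present in G. Then P[X_H = 1] = p^{20} = (2/5)^{20} = 1048576/95367431640625.
Summing the indicators: E[X] = Σ_H E[X_H] = 60822550204416000 · p^{20} = 60822550204416000 · 1048576/95367431640625 = 510216531225165692928/762939453125.
Numerically: E[X] ≈ 6.6875e+08.

E[X] = 60822550204416000 · (2/5)^{20} = 510216531225165692928/762939453125 ≈ 6.6875e+08.


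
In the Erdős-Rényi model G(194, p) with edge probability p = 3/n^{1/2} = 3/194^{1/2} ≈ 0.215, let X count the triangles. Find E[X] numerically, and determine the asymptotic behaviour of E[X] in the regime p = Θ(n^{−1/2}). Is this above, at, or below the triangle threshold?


Number of potential triangles: C(194, 3) = 1198144.
Each occurs with probability p³ ≈ (0.215)³ ≈ 9.99220e-03.
By linearity: E[X] = C(194, 3)·p³ ≈ 1198144 · 9.99220e-03 ≈ 11972.096.
Since α = 1/2 < 1, p = c/n^{1/2} ≫ 1/n is above the triangle threshold p ~ 1/n. Asymptotically E[X] ~ (c³/6)·n^{3(1−α)} = (3³/6)·n^{1.5} → ∞; triangles are abundant w.h.p.

E[X] ≈ 11972.096; in regime p = Θ(1/n^{1/2}) E[X] diverges (above the triangle threshold p ~ 1/n).


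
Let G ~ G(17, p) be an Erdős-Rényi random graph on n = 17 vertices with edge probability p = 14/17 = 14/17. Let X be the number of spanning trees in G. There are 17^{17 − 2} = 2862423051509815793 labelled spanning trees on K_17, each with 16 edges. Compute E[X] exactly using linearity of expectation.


K_17 has 17^{17 − 2} = 2862423051509815793 labelled spanning trees.
For each such spanning tree H, let X_H = 1 if all 16 edges of H are present in G. Then P[X_H = 1] = p^{16} = (14/17)^{16} = 2177953337809371136/48661191875666868481.
By linearity of expectation: E[X] = Σ_H E[X_H] = 2862423051509815793 · p^{16} = 2862423051509815793 · 2177953337809371136/48661191875666868481 = 2177953337809371136/17.
Numerically: E[X] ≈ 1.2811e+17.

E[X] = 2862423051509815793 · (14/17)^{16} = 2177953337809371136/17 ≈ 1.2811e+17.


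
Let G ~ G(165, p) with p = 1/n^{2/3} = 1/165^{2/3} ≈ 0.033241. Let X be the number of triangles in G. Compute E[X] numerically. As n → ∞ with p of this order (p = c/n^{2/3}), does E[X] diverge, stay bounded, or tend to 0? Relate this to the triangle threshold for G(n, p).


Number of potential triangles: C(165, 3) = 735130.
Each occurs with probability p³ ≈ (0.033241)³ ≈ 3.6730946e-05.
By linearity: E[X] = C(165, 3)·p³ ≈ 735130 · 3.6730946e-05 ≈ 27.00202.
Since α = 2/3 < 1, p = c/n^{2/3} ≫ 1/n is above the triangle threshold p ~ 1/n. Asymptotically E[X] ~ (c³/6)·n^{3(1−α)} = (1³/6)·n^{1} → ∞; triangles are abundant w.h.p.

E[X] ≈ 27.00202; in regime p = Θ(1/n^{2/3}) E[X] diverges (above the triangle threshold p ~ 1/n).


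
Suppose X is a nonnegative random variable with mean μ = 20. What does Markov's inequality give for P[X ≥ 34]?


μ = E[X] = 20, a = 34.
Markov: P[X ≥ 34] ≤ μ/a = (20)/34 = 10/17.
Numerically: ≈ 0.58824.
(Since a = 34 > μ = 20.00000, the bound 10/17 is < 1 and informative.)

P[X ≥ 34] ≤ 10/17 ≈ 0.58824.


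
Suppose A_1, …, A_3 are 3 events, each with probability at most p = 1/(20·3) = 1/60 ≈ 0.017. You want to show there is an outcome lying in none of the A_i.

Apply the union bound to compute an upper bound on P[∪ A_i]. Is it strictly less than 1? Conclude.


Union bound: P[∪_{i=1}^{3} A_i] ≤ Σ_i P[A_i] ≤ 3·p = 3·(1/60) = 1/20.
Numerically: 1/20 ≈ 0.050.
Is 1/20 < 1? YES.
Since P[∪ A_i] ≤ 1/20 < 1, the complement has P[∩ A_i^c] ≥ 1 − 1/20 = 19/20 > 0, so some outcome avoids every A_i.

3·p = 1/20 ≈ 0.050; existence CERTIFIED by the union bound.


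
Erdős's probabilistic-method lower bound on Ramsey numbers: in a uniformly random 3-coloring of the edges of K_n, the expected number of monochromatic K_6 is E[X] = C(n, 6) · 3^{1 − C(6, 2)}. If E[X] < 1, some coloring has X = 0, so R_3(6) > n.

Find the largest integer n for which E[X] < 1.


We need C(n, 6) · 3^{1 − 15} < 1, i.e. C(n, 6) < 3^{15 − 1} = 4782969.
Check values of n near the boundary:
  n = 36: C(36, 6) = 1947792; 1947792 < 4782969? YES
  n = 37: C(37, 6) = 2324784; 2324784 < 4782969? YES
  n = 38: C(38, 6) = 2760681; 2760681 < 4782969? YES
  n = 39: C(39, 6) = 3262623; 3262623 < 4782969? YES
  n = 40: C(40, 6) = 3838380; 3838380 < 4782969? YES
  n = 41: C(41, 6) = 4496388; 4496388 < 4782969? YES
  n = 42: C(42, 6) = 5245786; 5245786 < 4782969? NO
  n = 43: C(43, 6) = 6096454; 6096454 < 4782969? NO
The largest n with C(n, 6) < 4782969 is n = 41 (where E[X] = 1498796/1594323 ≈ 0.9400830). Hence R_3(6) > 41, i.e. R_3(6) ≥ 42.

Largest n = 41; hence R_3(6) > 41.


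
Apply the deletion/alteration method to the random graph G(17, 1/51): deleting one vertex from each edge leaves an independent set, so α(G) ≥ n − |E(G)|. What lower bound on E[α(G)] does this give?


E[|E(G)|] = C(17, 2)·p = 136 · (1/51) = 8/3.
E[α(G)] ≥ n − E[|E(G)|] = 17 − 8/3 = 43/3.
Numerically: ≈ 14.33333.
(This is only a lower bound; the true E[α(G)] may be larger.)

E[α(G)] ≥ 43/3 ≈ 14.33333.


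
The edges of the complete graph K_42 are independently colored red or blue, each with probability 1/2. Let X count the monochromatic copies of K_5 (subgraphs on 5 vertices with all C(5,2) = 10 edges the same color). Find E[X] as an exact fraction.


Let X = Σ_S X_S over the C(42, 5) = 850668 subsets S of size 5, where X_S = 1 if the K_5 on S is monochromatic.
For a fixed S, the K_5 on S has C(5, 2) = 10 edges. P[all 10 edges red] = (1/2)^10, and likewise for blue, so P[monochromatic] = 2·(1/2)^10 = 2^{1 − 10} = 1/512.
Summing: E[X] = C(42, 5) · 2^{1 − 10} = 850668 · 1/512 = 212667/128.
Numerically: E[X] ≈ 1661.4609.

E[X] = C(42,5)·2^(1−C(5,2)) = 212667/128 ≈ 1661.4609.


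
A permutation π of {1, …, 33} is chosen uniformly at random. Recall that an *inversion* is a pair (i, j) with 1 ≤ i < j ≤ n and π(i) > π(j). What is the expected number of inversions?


Write X = Σ X_I over the C(33, 2) = 528 pairs i < j, with X_I the indicator of one inversion.
There are 528 indicators.
For each fixed pair i < j, the values π(i) and π(j) are two distinct elements of {1, …, 33} in uniformly random order; by symmetry P[π(i) > π(j)] = 1/2.
By linearity: E[X] = 528 · (1/2) = C(33, 2) · (1/2) = 528/2 = 264 ≈ 264.0000.

E[X] = 264 = 264.0000.


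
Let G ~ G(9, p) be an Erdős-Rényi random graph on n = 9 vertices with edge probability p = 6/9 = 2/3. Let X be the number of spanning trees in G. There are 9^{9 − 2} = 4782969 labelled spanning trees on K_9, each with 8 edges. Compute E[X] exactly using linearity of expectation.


K_9 has 9^{9 − 2} = 4782969 labelled spanning trees.
For each such spanning tree H, let X_H = 1 if all 8 edges of H are present in G. Then P[X_H = 1] = p^{8} = (2/3)^{8} = 256/6561.
By linearity: E[X] = Σ_H E[X_H] = 4782969 · p^{8} = 4782969 · 256/6561 = 186624.
Numerically: E[X] ≈ 1.866e+05.

E[X] = 4782969 · (2/3)^{8} = 186624 ≈ 1.866e+05.


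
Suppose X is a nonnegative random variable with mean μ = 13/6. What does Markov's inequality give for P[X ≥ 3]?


μ = E[X] = 13/6, a = 3.
Markov: P[X ≥ 3] ≤ μ/a = (13/6)/3 = 13/18.
Numerically: ≈ 0.722.
(Since a = 3 > μ = 2.167, the bound 13/18 is < 1 and informative.)

P[X ≥ 3] ≤ 13/18 ≈ 0.722.


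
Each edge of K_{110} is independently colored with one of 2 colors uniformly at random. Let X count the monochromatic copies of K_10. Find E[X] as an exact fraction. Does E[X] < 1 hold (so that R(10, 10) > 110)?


E[X] = C(110, 10) · 2^{1 − 45} = 46897636623981 · 2^{−44} = 46897636623981/17592186044416.
As a reduced fraction: E[X] = 46897636623981/17592186044416 ≈ 2.6658.
Is E[X] < 1? NO.
Since E[X] ≥ 1, the first-moment bound is inconclusive at n = 110; it does NOT by itself certify R(10, 10) > 110.

E[X] = 46897636623981/17592186044416 ≈ 2.6658; E[X] ≥ 1; first-moment method inconclusive here.


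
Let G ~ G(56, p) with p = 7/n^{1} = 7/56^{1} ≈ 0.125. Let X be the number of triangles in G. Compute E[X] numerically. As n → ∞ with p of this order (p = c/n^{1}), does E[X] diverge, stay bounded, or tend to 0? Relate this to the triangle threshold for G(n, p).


Number of potential triangles: C(56, 3) = 27720.
Each occurs with probability p³ ≈ (0.125)³ ≈ 1.95312500e-03.
By linearity: E[X] = C(56, 3)·p³ ≈ 27720 · 1.95312500e-03 ≈ 54.140625.
Here α = 1, so p = 7/n is exactly at the triangle threshold p ~ 1/n. Asymptotically E[X] → c³/6 = 7³/6 = 343/6 ≈ 57.166667, a bounded constant. In this regime the triangle count is asymptotically Poisson(c³/6).

E[X] ≈ 54.140625; in regime p = Θ(1/n^{1}) E[X] stays bounded (at the triangle threshold p ~ 1/n).


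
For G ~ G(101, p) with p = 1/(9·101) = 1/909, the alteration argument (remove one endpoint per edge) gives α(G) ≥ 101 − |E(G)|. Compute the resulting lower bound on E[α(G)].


E[|E(G)|] = C(101, 2)·p = 5050 · (1/909) = 50/9.
E[α(G)] ≥ n − E[|E(G)|] = 101 − 50/9 = 859/9.
Numerically: ≈ 95.4444.
(This is only a lower bound; the true E[α(G)] may be larger.)

E[α(G)] ≥ 859/9 ≈ 95.4444.


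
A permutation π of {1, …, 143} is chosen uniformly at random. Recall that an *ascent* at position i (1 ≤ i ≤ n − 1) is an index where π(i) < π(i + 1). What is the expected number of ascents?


Write X = Σ X_I over i = 1, …, 142, with X_I the indicator of one ascent.
There are 142 indicators.
For each fixed i, the pair (π(i), π(i+1)) is a uniformly random ordered pair of distinct values from {1, …, 143}; by symmetry P[π(i) < π(i+1)] = 1/2.
By linearity: E[X] = 142 · (1/2) = (143 − 1) · (1/2) = 71 ≈ 71.00000.

E[X] = 71 = 71.00000.


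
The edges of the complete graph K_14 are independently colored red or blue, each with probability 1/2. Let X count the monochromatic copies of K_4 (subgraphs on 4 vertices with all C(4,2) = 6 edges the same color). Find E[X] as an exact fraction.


Let X = Σ_S X_S over the C(14, 4) = 1001 subsets S of size 4, where X_S = 1 if the K_4 on S is monochromatic.
For a fixed S, the K_4 on S has C(4, 2) = 6 edges. P[all 6 edges red] = (1/2)^6, and likewise for blue, so P[monochromatic] = 2·(1/2)^6 = 2^{1 − 6} = 1/32.
By linearity: E[X] = C(14, 4) · 2^{1 − 6} = 1001 · 1/32 = 1001/32.
Numerically: E[X] ≈ 31.281250.

E[X] = C(14,4)·2^(1−C(4,2)) = 1001/32 ≈ 31.281250.


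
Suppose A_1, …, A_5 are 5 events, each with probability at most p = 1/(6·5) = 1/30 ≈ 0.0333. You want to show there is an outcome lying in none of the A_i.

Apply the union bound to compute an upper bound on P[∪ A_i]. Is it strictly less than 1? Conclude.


Union bound: P[∪_{i=1}^{5} A_i] ≤ Σ_i P[A_i] ≤ 5·p = 5·(1/30) = 1/6.
Numerically: 1/6 ≈ 0.1667.
Is 1/6 < 1? YES.
Since P[∪ A_i] ≤ 1/6 < 1, the complement has P[∩ A_i^c] ≥ 1 − 1/6 = 5/6 > 0, so some outcome avoids every A_i.

5·p = 1/6 ≈ 0.1667; existence CERTIFIED by the union bound.


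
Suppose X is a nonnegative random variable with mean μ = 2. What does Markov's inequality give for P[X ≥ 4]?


μ = E[X] = 2, a = 4.
Markov: P[X ≥ 4] ≤ μ/a = (2)/4 = 1/2.
Numerically: ≈ 0.500000.
(Since a = 4 > μ = 2.000000, the bound 1/2 is < 1 and informative.)

P[X ≥ 4] ≤ 1/2 ≈ 0.500000.


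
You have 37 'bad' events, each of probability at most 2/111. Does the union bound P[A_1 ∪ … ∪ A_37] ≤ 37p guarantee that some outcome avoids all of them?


Union bound: P[∪_{i=1}^{37} A_i] ≤ Σ_i P[A_i] ≤ 37·p = 37·(2/111) = 2/3.
Numerically: 2/3 ≈ 0.66667.
Is 2/3 < 1? YES.
Since P[∪ A_i] ≤ 2/3 < 1, the complement has P[∩ A_i^c] ≥ 1 − 2/3 = 1/3 > 0, so some outcome avoids every A_i.

37·p = 2/3 ≈ 0.66667; existence CERTIFIED by the union bound.


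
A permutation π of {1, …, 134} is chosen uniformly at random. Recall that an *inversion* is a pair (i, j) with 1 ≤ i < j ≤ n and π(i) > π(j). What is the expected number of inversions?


Write X = Σ X_I over the C(134, 2) = 8911 pairs i < j, with X_I the indicator of one inversion.
There are 8911 indicators.
For each fixed pair i < j, the values π(i) and π(j) are two distinct elements of {1, …, 134} in uniformly random order; by symmetry P[π(i) > π(j)] = 1/2.
By linearity: E[X] = 8911 · (1/2) = C(134, 2) · (1/2) = 8911/2 = 8911/2 ≈ 4455.5000.

E[X] = 8911/2 = 4455.5000.


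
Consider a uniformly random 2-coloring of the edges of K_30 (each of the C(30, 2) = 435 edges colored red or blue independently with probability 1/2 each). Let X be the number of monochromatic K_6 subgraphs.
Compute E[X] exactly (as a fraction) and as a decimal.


Let X = Σ_S X_S over the C(30, 6) = 593775 subsets S of size 6, where X_S = 1 if the K_6 on S is monochromatic.
For a fixed S, the K_6 on S has C(6, 2) = 15 edges. P[all 15 edges red] = (1/2)^15, and likewise for blue, so P[monochromatic] = 2·(1/2)^15 = 2^{1 − 15} = 1/16384.
By linearity of expectation: E[X] = C(30, 6) · 2^{1 − 15} = 593775 · 1/16384 = 593775/16384.
Numerically: E[X] ≈ 36.241150.

E[X] = C(30,6)·2^(1−C(6,2)) = 593775/16384 ≈ 36.241150.


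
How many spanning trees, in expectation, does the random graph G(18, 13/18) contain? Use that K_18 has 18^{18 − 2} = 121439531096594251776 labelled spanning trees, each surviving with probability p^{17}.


K_18 has 18^{18 − 2} = 121439531096594251776 labelled spanning trees.
For each such spanning tree H, let X_H = 1 if all 17 edges of H are present in G. Then P[X_H = 1] = p^{17} = (13/18)^{17} = 8650415919381337933/2185911559738696531968.
By linearity: E[X] = Σ_H E[X_H] = 121439531096594251776 · p^{17} = 121439531096594251776 · 8650415919381337933/2185911559738696531968 = 8650415919381337933/18.
Numerically: E[X] ≈ 4.8058e+17.

E[X] = 121439531096594251776 · (13/18)^{17} = 8650415919381337933/18 ≈ 4.8058e+17.


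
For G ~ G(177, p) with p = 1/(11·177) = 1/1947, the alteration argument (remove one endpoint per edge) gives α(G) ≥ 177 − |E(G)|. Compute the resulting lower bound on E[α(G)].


E[|E(G)|] = C(177, 2)·p = 15576 · (1/1947) = 8.
E[α(G)] ≥ n − E[|E(G)|] = 177 − 8 = 169.
Numerically: ≈ 169.0000.
(This is only a lower bound; the true E[α(G)] may be larger.)

E[α(G)] ≥ 169 ≈ 169.0000.


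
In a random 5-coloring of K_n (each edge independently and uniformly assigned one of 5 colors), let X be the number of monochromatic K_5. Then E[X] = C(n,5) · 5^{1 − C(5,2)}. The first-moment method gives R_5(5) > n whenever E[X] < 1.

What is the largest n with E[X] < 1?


We need C(n, 5) · 5^{1 − 10} < 1, i.e. C(n, 5) < 5^{10 − 1} = 1953125.
Check values of n near the boundary:
  n = 48: C(48, 5) = 1712304; 1712304 < 1953125? YES
  n = 49: C(49, 5) = 1906884; 1906884 < 1953125? YES
  n = 50: C(50, 5) = 2118760; 2118760 < 1953125? NO
  n = 51: C(51, 5) = 2349060; 2349060 < 1953125? NO
  n = 52: C(52, 5) = 2598960; 2598960 < 1953125? NO
The largest n with C(n, 5) < 1953125 is n = 49 (where E[X] = 1906884/1953125 ≈ 0.9763246). Hence R_5(5) > 49, i.e. R_5(5) ≥ 50.

Largest n = 49; hence R_5(5) > 49.


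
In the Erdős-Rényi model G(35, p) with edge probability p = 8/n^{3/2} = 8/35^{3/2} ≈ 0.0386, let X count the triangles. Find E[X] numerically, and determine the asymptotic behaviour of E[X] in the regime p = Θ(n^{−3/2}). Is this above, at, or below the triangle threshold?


Number of potential triangles: C(35, 3) = 6545.
Each occurs with probability p³ ≈ (0.0386)³ ≈ 5.76718e-05.
By linearity: E[X] = C(35, 3)·p³ ≈ 6545 · 5.76718e-05 ≈ 0.377.
Since α = 3/2 > 1, p = c/n^{3/2} = o(1/n) is below the triangle threshold p ~ 1/n. Asymptotically E[X] ~ (c³/6)·n^{3(1−α)} = (8³/6)·n^{-1.5} → 0, so by Markov's inequality G has no triangles w.h.p.

E[X] ≈ 0.377; in regime p = Θ(1/n^{3/2}) E[X] tends to 0 (below the triangle threshold p ~ 1/n).


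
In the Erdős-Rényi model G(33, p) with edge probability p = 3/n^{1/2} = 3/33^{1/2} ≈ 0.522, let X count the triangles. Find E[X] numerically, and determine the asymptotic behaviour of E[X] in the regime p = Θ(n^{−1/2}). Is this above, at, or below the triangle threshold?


Number of potential triangles: C(33, 3) = 5456.
Each occurs with probability p³ ≈ (0.522)³ ≈ 1.42427e-01.
By linearity: E[X] = C(33, 3)·p³ ≈ 5456 · 1.42427e-01 ≈ 777.083.
Since α = 1/2 < 1, p = c/n^{1/2} ≫ 1/n is above the triangle threshold p ~ 1/n. Asymptotically E[X] ~ (c³/6)·n^{3(1−α)} = (3³/6)·n^{1.5} → ∞; triangles are abundant w.h.p.

E[X] ≈ 777.083; in regime p = Θ(1/n^{1/2}) E[X] diverges (above the triangle threshold p ~ 1/n).


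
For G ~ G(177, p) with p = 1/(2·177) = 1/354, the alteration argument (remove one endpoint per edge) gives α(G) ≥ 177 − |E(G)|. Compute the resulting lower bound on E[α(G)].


E[|E(G)|] = C(177, 2)·p = 15576 · (1/354) = 44.
E[α(G)] ≥ n − E[|E(G)|] = 177 − 44 = 133.
Numerically: ≈ 133.000.
(This is only a lower bound; the true E[α(G)] may be larger.)

E[α(G)] ≥ 133 ≈ 133.000.


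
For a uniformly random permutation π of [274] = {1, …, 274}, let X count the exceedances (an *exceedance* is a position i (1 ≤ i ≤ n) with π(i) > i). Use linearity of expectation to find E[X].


Write X = Σ_{i=1}^{274} X_i, where X_i = 1_{π(i) > i}.
For each fixed i, π(i) is uniform over {1, …, 274} (marginal of a uniform permutation), so P[π(i) > i] = (n − i)/n. Summing: Σ_{i=1}^{274} (n − i)/n = (0 + 1 + … + 273)/274 = 274(274 − 1)/(2·274) = (274 − 1)/2.
Hence E[X] = Σ_{i=1}^{274} (274 − i)/274 = 273/2 ≈ 136.500000.

E[X] = 273/2 = 136.500000.


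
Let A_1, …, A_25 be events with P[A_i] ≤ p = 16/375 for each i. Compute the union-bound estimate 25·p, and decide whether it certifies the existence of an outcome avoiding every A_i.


Union bound: P[∪_{i=1}^{25} A_i] ≤ Σ_i P[A_i] ≤ 25·p = 25·(16/375) = 16/15.
Numerically: 16/15 ≈ 1.06667.
Is 16/15 < 1? NO.
Since the bound 16/15 is ≥ 1, the union bound is uninformative here; it does NOT by itself certify existence.

25·p = 16/15 ≈ 1.06667; existence NOT certified by the union bound.


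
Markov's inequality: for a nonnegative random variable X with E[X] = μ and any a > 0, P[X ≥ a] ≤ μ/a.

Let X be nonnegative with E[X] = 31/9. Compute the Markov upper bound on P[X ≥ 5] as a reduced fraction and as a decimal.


μ = E[X] = 31/9, a = 5.
Markov: P[X ≥ 5] ≤ μ/a = (31/9)/5 = 31/45.
Numerically: ≈ 0.68889.
(Since a = 5 > μ = 3.44444, the bound 31/45 is < 1 and informative.)

P[X ≥ 5] ≤ 31/45 ≈ 0.68889.


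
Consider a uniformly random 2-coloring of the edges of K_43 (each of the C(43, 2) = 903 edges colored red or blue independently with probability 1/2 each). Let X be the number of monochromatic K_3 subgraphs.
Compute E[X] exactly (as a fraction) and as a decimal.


Let X = Σ_S X_S over the C(43, 3) = 12341 subsets S of size 3, where X_S = 1 if the K_3 on S is monochromatic.
For a fixed S, the K_3 on S has C(3, 2) = 3 edges. P[all 3 edges red] = (1/2)^3, and likewise for blue, so P[monochromatic] = 2·(1/2)^3 = 2^{1 − 3} = 1/4.
By linearity of expectation: E[X] = C(43, 3) · 2^{1 − 3} = 12341 · 1/4 = 12341/4.
Numerically: E[X] ≈ 3085.250.

E[X] = C(43,3)·2^(1−C(3,2)) = 12341/4 ≈ 3085.250.


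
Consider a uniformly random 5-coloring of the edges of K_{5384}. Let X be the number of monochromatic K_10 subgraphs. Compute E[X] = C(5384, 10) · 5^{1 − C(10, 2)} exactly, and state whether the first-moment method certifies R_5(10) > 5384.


E[X] = C(5384, 10) · 5^{1 − 45} = 5593137120741932124090737609600 · 5^{−44} = 5593137120741932124090737609600/5684341886080801486968994140625.
As a reduced fraction: E[X] = 223725484829677284963629504384/227373675443232059478759765625 ≈ 0.9840.
Is E[X] < 1? YES.
Since E[X] < 1, there exists a 5-coloring of K_{5384} with no monochromatic K_10; hence R_5(10) > 5384.

E[X] = 223725484829677284963629504384/227373675443232059478759765625 ≈ 0.9840; E[X] < 1, so R_5(10) > 5384.


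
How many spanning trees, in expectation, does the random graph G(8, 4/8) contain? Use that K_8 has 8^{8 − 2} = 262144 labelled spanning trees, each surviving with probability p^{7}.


K_8 has 8^{8 − 2} = 262144 labelled spanning trees.
For each such spanning tree H, let X_H = 1 if all 7 edges of H are present in G. Then P[X_H = 1] = p^{7} = (1/2)^{7} = 1/128.
Summing the indicators: E[X] = Σ_H E[X_H] = 262144 · p^{7} = 262144 · 1/128 = 2048.
Numerically: E[X] ≈ 2.05e+03.

E[X] = 262144 · (1/2)^{7} = 2048 ≈ 2.05e+03.


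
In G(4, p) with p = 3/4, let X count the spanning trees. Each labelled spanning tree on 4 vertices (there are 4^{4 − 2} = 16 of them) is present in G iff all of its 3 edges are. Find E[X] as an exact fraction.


K_4 has 4^{4 − 2} = 16 labelled spanning trees.
For each such spanning tree H, let X_H = 1 if all 3 edges of H are present in G. Then P[X_H = 1] = p^{3} = (3/4)^{3} = 27/64.
By linearity of expectation: E[X] = Σ_H E[X_H] = 16 · p^{3} = 16 · 27/64 = 27/4.
Numerically: E[X] ≈ 6.75.

E[X] = 16 · (3/4)^{3} = 27/4 ≈ 6.75.


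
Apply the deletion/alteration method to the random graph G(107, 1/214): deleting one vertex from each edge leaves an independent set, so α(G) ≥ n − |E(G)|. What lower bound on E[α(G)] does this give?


E[|E(G)|] = C(107, 2)·p = 5671 · (1/214) = 53/2.
E[α(G)] ≥ n − E[|E(G)|] = 107 − 53/2 = 161/2.
Numerically: ≈ 80.500000.
(This is only a lower bound; the true E[α(G)] may be larger.)

E[α(G)] ≥ 161/2 ≈ 80.500000.


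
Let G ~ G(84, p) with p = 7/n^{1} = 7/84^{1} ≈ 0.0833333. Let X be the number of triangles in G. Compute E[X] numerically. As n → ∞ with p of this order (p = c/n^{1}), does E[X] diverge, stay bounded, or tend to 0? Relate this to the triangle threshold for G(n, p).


Number of potential triangles: C(84, 3) = 95284.
Each occurs with probability p³ ≈ (0.0833333)³ ≈ 5.78703704e-04.
By linearity: E[X] = C(84, 3)·p³ ≈ 95284 · 5.78703704e-04 ≈ 55.141204.
Here α = 1, so p = 7/n is exactly at the triangle threshold p ~ 1/n. Asymptotically E[X] → c³/6 = 7³/6 = 343/6 ≈ 57.166667, a bounded constant. In this regime the triangle count is asymptotically Poisson(c³/6).

E[X] ≈ 55.141204; in regime p = Θ(1/n^{1}) E[X] stays bounded (at the triangle threshold p ~ 1/n).
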